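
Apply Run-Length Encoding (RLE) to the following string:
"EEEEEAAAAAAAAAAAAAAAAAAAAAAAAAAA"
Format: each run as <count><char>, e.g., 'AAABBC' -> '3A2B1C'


Scanning runs left to right:
  i=0: run of 'E' x 5 -> '5E'
  i=5: run of 'A' x 27 -> '27A'

RLE = 5E27A


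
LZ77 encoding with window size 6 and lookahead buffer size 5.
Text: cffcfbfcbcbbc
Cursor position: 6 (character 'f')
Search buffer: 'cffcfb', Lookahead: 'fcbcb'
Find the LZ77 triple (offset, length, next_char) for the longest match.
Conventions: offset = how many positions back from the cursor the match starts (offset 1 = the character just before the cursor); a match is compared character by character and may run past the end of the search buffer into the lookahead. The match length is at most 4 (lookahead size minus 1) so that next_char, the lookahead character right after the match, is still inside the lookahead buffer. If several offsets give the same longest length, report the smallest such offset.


Try each offset into the search buffer:
  offset=1 (pos 5, char 'b'): match length 0
  offset=2 (pos 4, char 'f'): match length 1
  offset=3 (pos 3, char 'c'): match length 0
  offset=4 (pos 2, char 'f'): match length 2
  offset=5 (pos 1, char 'f'): match length 1
  offset=6 (pos 0, char 'c'): match length 0
Longest match has length 2 at offset 4.
next_char = character at position 6 + 2 = 8 -> 'b'

Best match: offset=4, length=2 (matching 'fc' starting at position 2)
LZ77 triple: (4, 2, 'b')


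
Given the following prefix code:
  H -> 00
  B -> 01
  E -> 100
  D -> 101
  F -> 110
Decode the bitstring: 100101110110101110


Decoding step by step:
Bits 100 -> E
Bits 101 -> D
Bits 110 -> F
Bits 110 -> F
Bits 101 -> D
Bits 110 -> F


Decoded message: EDFFDF


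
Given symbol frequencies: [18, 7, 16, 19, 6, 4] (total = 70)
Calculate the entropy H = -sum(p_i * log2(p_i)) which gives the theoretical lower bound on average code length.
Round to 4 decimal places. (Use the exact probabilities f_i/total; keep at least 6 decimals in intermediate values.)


Per-symbol terms -p_i * log2(p_i) with p_i = f_i/70:
  p = 18/70 = 0.257143: log2(p) = -1.959358, -p*log2(p) = 0.503835
  p = 7/70 = 0.100000: log2(p) = -3.321928, -p*log2(p) = 0.332193
  p = 16/70 = 0.228571: log2(p) = -2.129283, -p*log2(p) = 0.486693
  p = 19/70 = 0.271429: log2(p) = -1.881356, -p*log2(p) = 0.510654
  p = 6/70 = 0.085714: log2(p) = -3.544321, -p*log2(p) = 0.303799
  p = 4/70 = 0.057143: log2(p) = -4.129283, -p*log2(p) = 0.235959
H = 0.503835 + 0.332193 + 0.486693 + 0.510654 + 0.303799 + 0.235959 = 2.373133

H = 2.3731 bits/symbol


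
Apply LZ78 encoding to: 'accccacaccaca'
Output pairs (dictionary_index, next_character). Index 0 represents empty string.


LZ78 encoding steps:
Dictionary: {0: ''}
Step 1: w='' (idx 0), next='a' -> output (0, 'a'), add 'a' as idx 1
Step 2: w='' (idx 0), next='c' -> output (0, 'c'), add 'c' as idx 2
Step 3: w='c' (idx 2), next='c' -> output (2, 'c'), add 'cc' as idx 3
Step 4: w='c' (idx 2), next='a' -> output (2, 'a'), add 'ca' as idx 4
Step 5: w='ca' (idx 4), next='c' -> output (4, 'c'), add 'cac' as idx 5
Step 6: w='cac' (idx 5), next='a' -> output (5, 'a'), add 'caca' as idx 6


Encoded: [(0, 'a'), (0, 'c'), (2, 'c'), (2, 'a'), (4, 'c'), (5, 'a')]


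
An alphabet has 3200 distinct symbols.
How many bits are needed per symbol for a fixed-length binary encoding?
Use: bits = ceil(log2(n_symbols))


log2(3200) = 11.6439
Bracket: 2^11 = 2048 < 3200 <= 2^12 = 4096
So ceil(log2(3200)) = 12

bits = ceil(log2(3200)) = ceil(11.6439) = 12 bits


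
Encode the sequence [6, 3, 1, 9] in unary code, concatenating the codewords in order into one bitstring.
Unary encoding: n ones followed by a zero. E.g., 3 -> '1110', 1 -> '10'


Encode each number as n ones followed by a terminating 0:
  6 -> 1111110 (7 bits)
  3 -> 1110 (4 bits)
  1 -> 10 (2 bits)
  9 -> 1111111110 (10 bits)
Total length = 7 + 4 + 2 + 10 = 23 bits.

Unary([6, 3, 1, 9]) = 11111101110101111111110 (23 bits)


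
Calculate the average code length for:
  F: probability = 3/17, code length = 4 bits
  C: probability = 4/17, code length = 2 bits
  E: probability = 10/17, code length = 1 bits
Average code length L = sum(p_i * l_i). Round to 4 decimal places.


Weighted contributions p_i * l_i:
  F: (3/17) * 4 = 12/17
  C: (4/17) * 2 = 8/17
  E: (10/17) * 1 = 10/17
Sum = (12 + 8 + 10)/17 = 30/17

L = 30/17 = 1.7647 bits/symbol


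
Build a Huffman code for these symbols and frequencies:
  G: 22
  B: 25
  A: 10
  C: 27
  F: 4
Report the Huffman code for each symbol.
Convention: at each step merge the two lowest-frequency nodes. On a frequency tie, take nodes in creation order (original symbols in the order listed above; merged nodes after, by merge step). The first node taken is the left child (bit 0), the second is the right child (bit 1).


Huffman tree construction:
Step 1: Merge F(4) + A(10) = 14
Step 2: Merge (F+A)(14) + G(22) = 36
Step 3: Merge B(25) + C(27) = 52
Step 4: Merge ((F+A)+G)(36) + (B+C)(52) = 88
Read each symbol's code off the tree from the root (left child = 0, right child = 1).

Codes:
  G: 01 (length 2)
  B: 10 (length 2)
  A: 001 (length 3)
  C: 11 (length 2)
  F: 000 (length 3)
Average code length: 190/88 = 2.1591 bits/symbol


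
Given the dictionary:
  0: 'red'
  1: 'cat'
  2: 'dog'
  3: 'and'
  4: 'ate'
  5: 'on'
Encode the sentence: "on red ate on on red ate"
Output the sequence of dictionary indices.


Look up each word in the dictionary:
  'on' -> 5
  'red' -> 0
  'ate' -> 4
  'on' -> 5
  'on' -> 5
  'red' -> 0
  'ate' -> 4

Encoded: [5, 0, 4, 5, 5, 0, 4]


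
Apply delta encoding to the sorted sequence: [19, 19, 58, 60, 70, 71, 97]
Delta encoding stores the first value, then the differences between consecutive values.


First value: 19
Deltas:
  19 - 19 = 0
  58 - 19 = 39
  60 - 58 = 2
  70 - 60 = 10
  71 - 70 = 1
  97 - 71 = 26


Delta encoded: [19, 0, 39, 2, 10, 1, 26]


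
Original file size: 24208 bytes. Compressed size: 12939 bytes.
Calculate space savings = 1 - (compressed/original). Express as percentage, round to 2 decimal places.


ratio = compressed/original = 12939/24208 = 0.534493
savings = 1 - ratio = 1 - 0.534493 = 0.465507
as a percentage: 0.465507 * 100 = 46.55%

Space savings = 1 - 12939/24208 = 46.55%


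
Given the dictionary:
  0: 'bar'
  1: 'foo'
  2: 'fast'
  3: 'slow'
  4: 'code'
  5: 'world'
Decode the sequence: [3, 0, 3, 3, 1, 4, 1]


Look up each index in the dictionary:
  3 -> 'slow'
  0 -> 'bar'
  3 -> 'slow'
  3 -> 'slow'
  1 -> 'foo'
  4 -> 'code'
  1 -> 'foo'

Decoded: "slow bar slow slow foo code foo"


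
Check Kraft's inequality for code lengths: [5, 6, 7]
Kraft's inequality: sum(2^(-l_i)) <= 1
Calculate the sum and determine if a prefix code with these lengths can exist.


Sum = 2^(-5) + 2^(-6) + 2^(-7)
    = 0.03125 + 0.015625 + 0.0078125
    = 7/128 = 0.0546875
Since 0.0546875 <= 1, Kraft's inequality IS satisfied.
A prefix code with these lengths CAN exist.

Kraft sum = 0.0546875. Satisfied.


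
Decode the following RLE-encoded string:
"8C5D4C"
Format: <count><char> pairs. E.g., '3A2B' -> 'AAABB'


Expanding each <count><char> pair:
  8C -> 'CCCCCCCC'
  5D -> 'DDDDD'
  4C -> 'CCCC'

Decoded = CCCCCCCCDDDDDCCCC


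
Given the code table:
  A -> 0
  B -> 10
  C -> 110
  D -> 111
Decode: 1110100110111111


Decoding:
111 -> D
0 -> A
10 -> B
0 -> A
110 -> C
111 -> D
111 -> D


Result: DABACDD


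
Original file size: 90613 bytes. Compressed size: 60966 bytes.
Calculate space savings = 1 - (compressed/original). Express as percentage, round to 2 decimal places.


ratio = compressed/original = 60966/90613 = 0.672817
savings = 1 - ratio = 1 - 0.672817 = 0.327183
as a percentage: 0.327183 * 100 = 32.72%

Space savings = 1 - 60966/90613 = 32.72%


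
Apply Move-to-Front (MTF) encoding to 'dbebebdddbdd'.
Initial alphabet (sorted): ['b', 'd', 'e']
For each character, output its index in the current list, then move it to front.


MTF encoding:
'd': index 1 in ['b', 'd', 'e'] -> ['d', 'b', 'e']
'b': index 1 in ['d', 'b', 'e'] -> ['b', 'd', 'e']
'e': index 2 in ['b', 'd', 'e'] -> ['e', 'b', 'd']
'b': index 1 in ['e', 'b', 'd'] -> ['b', 'e', 'd']
'e': index 1 in ['b', 'e', 'd'] -> ['e', 'b', 'd']
'b': index 1 in ['e', 'b', 'd'] -> ['b', 'e', 'd']
'd': index 2 in ['b', 'e', 'd'] -> ['d', 'b', 'e']
'd': index 0 in ['d', 'b', 'e'] -> ['d', 'b', 'e']
'd': index 0 in ['d', 'b', 'e'] -> ['d', 'b', 'e']
'b': index 1 in ['d', 'b', 'e'] -> ['b', 'd', 'e']
'd': index 1 in ['b', 'd', 'e'] -> ['d', 'b', 'e']
'd': index 0 in ['d', 'b', 'e'] -> ['d', 'b', 'e']


Output: [1, 1, 2, 1, 1, 1, 2, 0, 0, 1, 1, 0]


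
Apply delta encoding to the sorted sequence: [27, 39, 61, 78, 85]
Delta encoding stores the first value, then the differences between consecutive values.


First value: 27
Deltas:
  39 - 27 = 12
  61 - 39 = 22
  78 - 61 = 17
  85 - 78 = 7


Delta encoded: [27, 12, 22, 17, 7]


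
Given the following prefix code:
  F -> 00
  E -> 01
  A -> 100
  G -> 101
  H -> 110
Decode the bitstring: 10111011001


Decoding step by step:
Bits 101 -> G
Bits 110 -> H
Bits 110 -> H
Bits 01 -> E


Decoded message: GHHE


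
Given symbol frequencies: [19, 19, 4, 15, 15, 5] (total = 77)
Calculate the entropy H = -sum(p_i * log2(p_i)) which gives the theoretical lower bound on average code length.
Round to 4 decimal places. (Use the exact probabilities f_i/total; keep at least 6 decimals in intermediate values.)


Per-symbol terms -p_i * log2(p_i) with p_i = f_i/77:
  p = 19/77 = 0.246753: log2(p) = -2.018859, -p*log2(p) = 0.498160
  p = 19/77 = 0.246753: log2(p) = -2.018859, -p*log2(p) = 0.498160
  p = 4/77 = 0.051948: log2(p) = -4.266787, -p*log2(p) = 0.221651
  p = 15/77 = 0.194805: log2(p) = -2.359896, -p*log2(p) = 0.459720
  p = 15/77 = 0.194805: log2(p) = -2.359896, -p*log2(p) = 0.459720
  p = 5/77 = 0.064935: log2(p) = -3.944858, -p*log2(p) = 0.256160
H = 0.498160 + 0.498160 + 0.221651 + 0.459720 + 0.459720 + 0.256160 = 2.393571

H = 2.3936 bits/symbol


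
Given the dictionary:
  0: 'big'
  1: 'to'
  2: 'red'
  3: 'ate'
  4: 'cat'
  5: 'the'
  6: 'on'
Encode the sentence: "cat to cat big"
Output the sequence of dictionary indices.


Look up each word in the dictionary:
  'cat' -> 4
  'to' -> 1
  'cat' -> 4
  'big' -> 0

Encoded: [4, 1, 4, 0]


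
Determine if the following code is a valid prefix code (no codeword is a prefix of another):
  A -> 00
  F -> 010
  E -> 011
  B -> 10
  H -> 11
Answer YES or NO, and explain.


Checking each pair (does one codeword prefix another?):
  A='00' vs F='010': no prefix
  A='00' vs E='011': no prefix
  A='00' vs B='10': no prefix
  A='00' vs H='11': no prefix
  F='010' vs A='00': no prefix
  F='010' vs E='011': no prefix
  F='010' vs B='10': no prefix
  F='010' vs H='11': no prefix
  E='011' vs A='00': no prefix
  E='011' vs F='010': no prefix
  E='011' vs B='10': no prefix
  E='011' vs H='11': no prefix
  B='10' vs A='00': no prefix
  B='10' vs F='010': no prefix
  B='10' vs E='011': no prefix
  B='10' vs H='11': no prefix
  H='11' vs A='00': no prefix
  H='11' vs F='010': no prefix
  H='11' vs E='011': no prefix
  H='11' vs B='10': no prefix
No violation found over all pairs.

YES -- this is a valid prefix code. No codeword is a prefix of any other codeword.


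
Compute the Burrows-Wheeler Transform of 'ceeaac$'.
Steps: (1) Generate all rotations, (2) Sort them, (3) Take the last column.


Rotations (sorted):
  0: $ceeaac -> last char: c
  1: aac$cee -> last char: e
  2: ac$ceea -> last char: a
  3: c$ceeaa -> last char: a
  4: ceeaac$ -> last char: $
  5: eaac$ce -> last char: e
  6: eeaac$c -> last char: c


BWT = ceaa$ec


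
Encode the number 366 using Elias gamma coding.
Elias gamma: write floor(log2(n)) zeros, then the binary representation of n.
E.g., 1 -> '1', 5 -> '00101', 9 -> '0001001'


num_bits = floor(log2(366)) + 1 = 9
leading_zeros = num_bits - 1 = 8
binary(366) = 101101110

Elias gamma(366) = '00000000' + '101101110' = 00000000101101110 (17 bits)


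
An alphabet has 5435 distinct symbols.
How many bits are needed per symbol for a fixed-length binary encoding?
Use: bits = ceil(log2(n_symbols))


log2(5435) = 12.4081
Bracket: 2^12 = 4096 < 5435 <= 2^13 = 8192
So ceil(log2(5435)) = 13

bits = ceil(log2(5435)) = ceil(12.4081) = 13 bits


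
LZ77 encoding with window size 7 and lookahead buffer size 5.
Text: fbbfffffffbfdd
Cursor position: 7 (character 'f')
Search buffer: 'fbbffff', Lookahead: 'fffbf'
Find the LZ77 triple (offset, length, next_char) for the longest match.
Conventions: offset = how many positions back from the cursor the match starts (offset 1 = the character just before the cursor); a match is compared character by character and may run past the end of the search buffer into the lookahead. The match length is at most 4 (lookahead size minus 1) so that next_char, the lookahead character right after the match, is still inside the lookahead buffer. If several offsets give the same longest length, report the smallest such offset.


Try each offset into the search buffer:
  offset=1 (pos 6, char 'f'): match length 3
  offset=2 (pos 5, char 'f'): match length 3
  offset=3 (pos 4, char 'f'): match length 3
  offset=4 (pos 3, char 'f'): match length 3
  offset=5 (pos 2, char 'b'): match length 0
  offset=6 (pos 1, char 'b'): match length 0
  offset=7 (pos 0, char 'f'): match length 1
Longest match has length 3, found at offsets 1, 2, 3, 4; take the smallest, offset 1.
next_char = character at position 7 + 3 = 10 -> 'b'

Best match: offset=1, length=3 (matching 'fff' starting at position 6)
LZ77 triple: (1, 3, 'b')


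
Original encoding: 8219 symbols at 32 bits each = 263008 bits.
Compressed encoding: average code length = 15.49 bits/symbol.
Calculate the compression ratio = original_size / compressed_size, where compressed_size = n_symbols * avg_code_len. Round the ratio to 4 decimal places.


original_size = n_symbols * orig_bits = 8219 * 32 = 263008 bits
compressed_size = n_symbols * avg_code_len = 8219 * 15.49 = 127312.31 bits
ratio = original_size / compressed_size = 263008 / 127312.31 = 2.0658

Compression ratio = 2.0658


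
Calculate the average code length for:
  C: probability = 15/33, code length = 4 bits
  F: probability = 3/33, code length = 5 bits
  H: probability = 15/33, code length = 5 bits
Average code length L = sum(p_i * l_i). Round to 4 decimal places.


Weighted contributions p_i * l_i:
  C: (15/33) * 4 = 60/33
  F: (3/33) * 5 = 15/33
  H: (15/33) * 5 = 75/33
Sum = (60 + 15 + 75)/33 = 150/33

L = 150/33 = 4.5455 bits/symbol


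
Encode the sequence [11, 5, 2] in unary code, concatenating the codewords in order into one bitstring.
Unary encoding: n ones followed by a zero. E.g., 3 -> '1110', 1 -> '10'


Encode each number as n ones followed by a terminating 0:
  11 -> 111111111110 (12 bits)
  5 -> 111110 (6 bits)
  2 -> 110 (3 bits)
Total length = 12 + 6 + 3 = 21 bits.

Unary([11, 5, 2]) = 111111111110111110110 (21 bits)


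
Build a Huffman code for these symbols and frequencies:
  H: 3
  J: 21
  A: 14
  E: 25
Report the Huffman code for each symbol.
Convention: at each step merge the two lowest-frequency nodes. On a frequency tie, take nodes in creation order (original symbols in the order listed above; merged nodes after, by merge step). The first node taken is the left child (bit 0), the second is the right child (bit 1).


Huffman tree construction:
Step 1: Merge H(3) + A(14) = 17
Step 2: Merge (H+A)(17) + J(21) = 38
Step 3: Merge E(25) + ((H+A)+J)(38) = 63
Read each symbol's code off the tree from the root (left child = 0, right child = 1).

Codes:
  H: 100 (length 3)
  J: 11 (length 2)
  A: 101 (length 3)
  E: 0 (length 1)
Average code length: 118/63 = 1.8730 bits/symbol


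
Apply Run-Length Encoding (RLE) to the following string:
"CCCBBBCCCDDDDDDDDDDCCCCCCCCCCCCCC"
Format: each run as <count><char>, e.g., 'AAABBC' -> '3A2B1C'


Scanning runs left to right:
  i=0: run of 'C' x 3 -> '3C'
  i=3: run of 'B' x 3 -> '3B'
  i=6: run of 'C' x 3 -> '3C'
  i=9: run of 'D' x 10 -> '10D'
  i=19: run of 'C' x 14 -> '14C'

RLE = 3C3B3C10D14C


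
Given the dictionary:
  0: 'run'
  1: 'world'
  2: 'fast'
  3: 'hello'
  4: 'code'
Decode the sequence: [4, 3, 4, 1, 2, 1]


Look up each index in the dictionary:
  4 -> 'code'
  3 -> 'hello'
  4 -> 'code'
  1 -> 'world'
  2 -> 'fast'
  1 -> 'world'

Decoded: "code hello code world fast world"


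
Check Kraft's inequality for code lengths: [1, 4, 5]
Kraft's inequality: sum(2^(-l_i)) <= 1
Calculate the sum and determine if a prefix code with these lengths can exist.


Sum = 2^(-1) + 2^(-4) + 2^(-5)
    = 0.5 + 0.0625 + 0.03125
    = 19/32 = 0.59375
Since 0.59375 <= 1, Kraft's inequality IS satisfied.
A prefix code with these lengths CAN exist.

Kraft sum = 0.59375. Satisfied.


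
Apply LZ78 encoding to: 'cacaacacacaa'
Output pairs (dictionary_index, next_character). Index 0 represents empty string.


LZ78 encoding steps:
Dictionary: {0: ''}
Step 1: w='' (idx 0), next='c' -> output (0, 'c'), add 'c' as idx 1
Step 2: w='' (idx 0), next='a' -> output (0, 'a'), add 'a' as idx 2
Step 3: w='c' (idx 1), next='a' -> output (1, 'a'), add 'ca' as idx 3
Step 4: w='a' (idx 2), next='c' -> output (2, 'c'), add 'ac' as idx 4
Step 5: w='ac' (idx 4), next='a' -> output (4, 'a'), add 'aca' as idx 5
Step 6: w='ca' (idx 3), next='a' -> output (3, 'a'), add 'caa' as idx 6


Encoded: [(0, 'c'), (0, 'a'), (1, 'a'), (2, 'c'), (4, 'a'), (3, 'a')]


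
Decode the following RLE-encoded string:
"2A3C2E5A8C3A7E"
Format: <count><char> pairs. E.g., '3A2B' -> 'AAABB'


Expanding each <count><char> pair:
  2A -> 'AA'
  3C -> 'CCC'
  2E -> 'EE'
  5A -> 'AAAAA'
  8C -> 'CCCCCCCC'
  3A -> 'AAA'
  7E -> 'EEEEEEE'

Decoded = AACCCEEAAAAACCCCCCCCAAAEEEEEEE


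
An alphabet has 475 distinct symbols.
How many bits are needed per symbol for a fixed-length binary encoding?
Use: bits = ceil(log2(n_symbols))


log2(475) = 8.8918
Bracket: 2^8 = 256 < 475 <= 2^9 = 512
So ceil(log2(475)) = 9

bits = ceil(log2(475)) = ceil(8.8918) = 9 bits


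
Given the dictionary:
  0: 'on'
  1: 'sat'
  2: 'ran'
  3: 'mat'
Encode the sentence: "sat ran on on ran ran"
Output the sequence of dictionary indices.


Look up each word in the dictionary:
  'sat' -> 1
  'ran' -> 2
  'on' -> 0
  'on' -> 0
  'ran' -> 2
  'ran' -> 2

Encoded: [1, 2, 0, 0, 2, 2]


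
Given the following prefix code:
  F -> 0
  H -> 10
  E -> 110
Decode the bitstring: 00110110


Decoding step by step:
Bits 0 -> F
Bits 0 -> F
Bits 110 -> E
Bits 110 -> E


Decoded message: FFEE


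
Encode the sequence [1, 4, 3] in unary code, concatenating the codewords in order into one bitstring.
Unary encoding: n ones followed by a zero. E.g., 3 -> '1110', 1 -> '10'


Encode each number as n ones followed by a terminating 0:
  1 -> 10 (2 bits)
  4 -> 11110 (5 bits)
  3 -> 1110 (4 bits)
Total length = 2 + 5 + 4 = 11 bits.

Unary([1, 4, 3]) = 10111101110 (11 bits)


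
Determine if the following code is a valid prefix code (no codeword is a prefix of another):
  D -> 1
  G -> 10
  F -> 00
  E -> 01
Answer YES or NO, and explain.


Checking each pair (does one codeword prefix another?):
  D='1' vs G='10': prefix -- VIOLATION

NO -- this is NOT a valid prefix code. D (1) is a prefix of G (10).


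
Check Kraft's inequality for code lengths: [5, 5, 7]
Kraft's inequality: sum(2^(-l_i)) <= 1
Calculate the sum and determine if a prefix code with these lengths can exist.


Sum = 2^(-5) + 2^(-5) + 2^(-7)
    = 0.03125 + 0.03125 + 0.0078125
    = 9/128 = 0.0703125
Since 0.0703125 <= 1, Kraft's inequality IS satisfied.
A prefix code with these lengths CAN exist.

Kraft sum = 0.0703125. Satisfied.


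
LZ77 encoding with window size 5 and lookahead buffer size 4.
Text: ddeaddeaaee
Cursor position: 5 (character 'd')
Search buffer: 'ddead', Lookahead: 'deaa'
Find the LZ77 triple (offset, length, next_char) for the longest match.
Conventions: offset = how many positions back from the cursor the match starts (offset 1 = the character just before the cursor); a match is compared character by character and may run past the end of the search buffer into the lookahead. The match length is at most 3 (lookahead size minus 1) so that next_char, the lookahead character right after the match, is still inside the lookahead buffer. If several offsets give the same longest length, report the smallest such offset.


Try each offset into the search buffer:
  offset=1 (pos 4, char 'd'): match length 1
  offset=2 (pos 3, char 'a'): match length 0
  offset=3 (pos 2, char 'e'): match length 0
  offset=4 (pos 1, char 'd'): match length 3
  offset=5 (pos 0, char 'd'): match length 1
Longest match has length 3 at offset 4.
next_char = character at position 5 + 3 = 8 -> 'a'

Best match: offset=4, length=3 (matching 'dea' starting at position 1)
LZ77 triple: (4, 3, 'a')


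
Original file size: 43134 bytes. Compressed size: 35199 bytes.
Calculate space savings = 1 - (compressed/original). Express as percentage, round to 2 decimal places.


ratio = compressed/original = 35199/43134 = 0.816038
savings = 1 - ratio = 1 - 0.816038 = 0.183962
as a percentage: 0.183962 * 100 = 18.4%

Space savings = 1 - 35199/43134 = 18.4%


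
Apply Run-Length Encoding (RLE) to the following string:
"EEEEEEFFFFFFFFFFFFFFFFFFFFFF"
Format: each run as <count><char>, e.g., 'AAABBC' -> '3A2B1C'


Scanning runs left to right:
  i=0: run of 'E' x 6 -> '6E'
  i=6: run of 'F' x 22 -> '22F'

RLE = 6E22F


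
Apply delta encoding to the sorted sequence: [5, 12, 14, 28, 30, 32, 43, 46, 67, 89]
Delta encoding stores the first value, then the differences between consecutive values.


First value: 5
Deltas:
  12 - 5 = 7
  14 - 12 = 2
  28 - 14 = 14
  30 - 28 = 2
  32 - 30 = 2
  43 - 32 = 11
  46 - 43 = 3
  67 - 46 = 21
  89 - 67 = 22


Delta encoded: [5, 7, 2, 14, 2, 2, 11, 3, 21, 22]


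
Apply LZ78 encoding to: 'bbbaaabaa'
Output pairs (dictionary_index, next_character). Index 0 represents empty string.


LZ78 encoding steps:
Dictionary: {0: ''}
Step 1: w='' (idx 0), next='b' -> output (0, 'b'), add 'b' as idx 1
Step 2: w='b' (idx 1), next='b' -> output (1, 'b'), add 'bb' as idx 2
Step 3: w='' (idx 0), next='a' -> output (0, 'a'), add 'a' as idx 3
Step 4: w='a' (idx 3), next='a' -> output (3, 'a'), add 'aa' as idx 4
Step 5: w='b' (idx 1), next='a' -> output (1, 'a'), add 'ba' as idx 5
Step 6: w='a' (idx 3), end of input -> output (3, '')


Encoded: [(0, 'b'), (1, 'b'), (0, 'a'), (3, 'a'), (1, 'a'), (3, '')]


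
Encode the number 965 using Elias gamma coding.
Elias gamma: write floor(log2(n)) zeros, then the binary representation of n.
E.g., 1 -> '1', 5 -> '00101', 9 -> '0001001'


num_bits = floor(log2(965)) + 1 = 10
leading_zeros = num_bits - 1 = 9
binary(965) = 1111000101

Elias gamma(965) = '000000000' + '1111000101' = 0000000001111000101 (19 bits)


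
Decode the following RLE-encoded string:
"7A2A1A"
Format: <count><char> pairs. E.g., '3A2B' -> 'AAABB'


Expanding each <count><char> pair:
  7A -> 'AAAAAAA'
  2A -> 'AA'
  1A -> 'A'

Decoded = AAAAAAAAAA


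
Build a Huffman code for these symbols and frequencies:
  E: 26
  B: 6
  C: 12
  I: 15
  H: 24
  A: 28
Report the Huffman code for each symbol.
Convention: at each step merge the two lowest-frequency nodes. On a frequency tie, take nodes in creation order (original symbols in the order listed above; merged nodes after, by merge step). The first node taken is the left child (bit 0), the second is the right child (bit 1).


Huffman tree construction:
Step 1: Merge B(6) + C(12) = 18
Step 2: Merge I(15) + (B+C)(18) = 33
Step 3: Merge H(24) + E(26) = 50
Step 4: Merge A(28) + (I+(B+C))(33) = 61
Step 5: Merge (H+E)(50) + (A+(I+(B+C)))(61) = 111
Read each symbol's code off the tree from the root (left child = 0, right child = 1).

Codes:
  E: 01 (length 2)
  B: 1110 (length 4)
  C: 1111 (length 4)
  I: 110 (length 3)
  H: 00 (length 2)
  A: 10 (length 2)
Average code length: 273/111 = 2.4595 bits/symbol


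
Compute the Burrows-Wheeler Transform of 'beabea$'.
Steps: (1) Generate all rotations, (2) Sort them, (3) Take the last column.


Rotations (sorted):
  0: $beabea -> last char: a
  1: a$beabe -> last char: e
  2: abea$be -> last char: e
  3: bea$bea -> last char: a
  4: beabea$ -> last char: $
  5: ea$beab -> last char: b
  6: eabea$b -> last char: b


BWT = aeea$bb


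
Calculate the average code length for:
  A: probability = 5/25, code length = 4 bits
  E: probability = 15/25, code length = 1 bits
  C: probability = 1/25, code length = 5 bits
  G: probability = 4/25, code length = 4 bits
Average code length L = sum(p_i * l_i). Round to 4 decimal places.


Weighted contributions p_i * l_i:
  A: (5/25) * 4 = 20/25
  E: (15/25) * 1 = 15/25
  C: (1/25) * 5 = 5/25
  G: (4/25) * 4 = 16/25
Sum = (20 + 15 + 5 + 16)/25 = 56/25

L = 56/25 = 2.2400 bits/symbol


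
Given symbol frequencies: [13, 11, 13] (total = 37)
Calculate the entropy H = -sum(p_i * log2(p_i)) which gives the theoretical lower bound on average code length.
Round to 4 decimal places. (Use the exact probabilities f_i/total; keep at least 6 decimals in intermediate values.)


Per-symbol terms -p_i * log2(p_i) with p_i = f_i/37:
  p = 13/37 = 0.351351: log2(p) = -1.509014, -p*log2(p) = 0.530194
  p = 11/37 = 0.297297: log2(p) = -1.750022, -p*log2(p) = 0.520277
  p = 13/37 = 0.351351: log2(p) = -1.509014, -p*log2(p) = 0.530194
H = 0.530194 + 0.520277 + 0.530194 = 1.580665

H = 1.5807 bits/symbol


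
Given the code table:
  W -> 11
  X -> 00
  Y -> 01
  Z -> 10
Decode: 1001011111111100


Decoding:
10 -> Z
01 -> Y
01 -> Y
11 -> W
11 -> W
11 -> W
11 -> W
00 -> X


Result: ZYYWWWWX


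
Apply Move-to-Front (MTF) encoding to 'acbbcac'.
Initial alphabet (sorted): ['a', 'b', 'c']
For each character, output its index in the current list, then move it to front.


MTF encoding:
'a': index 0 in ['a', 'b', 'c'] -> ['a', 'b', 'c']
'c': index 2 in ['a', 'b', 'c'] -> ['c', 'a', 'b']
'b': index 2 in ['c', 'a', 'b'] -> ['b', 'c', 'a']
'b': index 0 in ['b', 'c', 'a'] -> ['b', 'c', 'a']
'c': index 1 in ['b', 'c', 'a'] -> ['c', 'b', 'a']
'a': index 2 in ['c', 'b', 'a'] -> ['a', 'c', 'b']
'c': index 1 in ['a', 'c', 'b'] -> ['c', 'a', 'b']


Output: [0, 2, 2, 0, 1, 2, 1]


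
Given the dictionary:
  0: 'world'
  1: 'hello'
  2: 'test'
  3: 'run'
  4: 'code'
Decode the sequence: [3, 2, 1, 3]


Look up each index in the dictionary:
  3 -> 'run'
  2 -> 'test'
  1 -> 'hello'
  3 -> 'run'

Decoded: "run test hello run"


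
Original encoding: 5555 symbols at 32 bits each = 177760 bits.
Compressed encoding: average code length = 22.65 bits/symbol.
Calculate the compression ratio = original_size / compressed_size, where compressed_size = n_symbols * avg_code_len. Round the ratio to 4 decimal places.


original_size = n_symbols * orig_bits = 5555 * 32 = 177760 bits
compressed_size = n_symbols * avg_code_len = 5555 * 22.65 = 125820.75 bits
ratio = original_size / compressed_size = 177760 / 125820.75 = 1.4128

Compression ratio = 1.4128


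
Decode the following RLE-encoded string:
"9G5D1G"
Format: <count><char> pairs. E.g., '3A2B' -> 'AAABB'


Expanding each <count><char> pair:
  9G -> 'GGGGGGGGG'
  5D -> 'DDDDD'
  1G -> 'G'

Decoded = GGGGGGGGGDDDDDG


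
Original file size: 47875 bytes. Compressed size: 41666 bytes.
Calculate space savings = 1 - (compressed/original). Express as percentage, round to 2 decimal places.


ratio = compressed/original = 41666/47875 = 0.870308
savings = 1 - ratio = 1 - 0.870308 = 0.129692
as a percentage: 0.129692 * 100 = 12.97%

Space savings = 1 - 41666/47875 = 12.97%


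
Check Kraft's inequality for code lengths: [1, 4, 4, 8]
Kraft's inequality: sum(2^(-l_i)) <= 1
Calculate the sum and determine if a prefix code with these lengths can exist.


Sum = 2^(-1) + 2^(-4) + 2^(-4) + 2^(-8)
    = 0.5 + 0.0625 + 0.0625 + 0.00390625
    = 161/256 = 0.62890625
Since 0.62890625 <= 1, Kraft's inequality IS satisfied.
A prefix code with these lengths CAN exist.

Kraft sum = 0.62890625. Satisfied.


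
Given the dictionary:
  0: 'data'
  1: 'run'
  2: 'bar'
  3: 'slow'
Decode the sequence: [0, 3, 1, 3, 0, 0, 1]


Look up each index in the dictionary:
  0 -> 'data'
  3 -> 'slow'
  1 -> 'run'
  3 -> 'slow'
  0 -> 'data'
  0 -> 'data'
  1 -> 'run'

Decoded: "data slow run slow data data run"


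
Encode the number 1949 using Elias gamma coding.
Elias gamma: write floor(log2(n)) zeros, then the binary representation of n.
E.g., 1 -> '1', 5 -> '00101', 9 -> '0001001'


num_bits = floor(log2(1949)) + 1 = 11
leading_zeros = num_bits - 1 = 10
binary(1949) = 11110011101

Elias gamma(1949) = '0000000000' + '11110011101' = 000000000011110011101 (21 bits)


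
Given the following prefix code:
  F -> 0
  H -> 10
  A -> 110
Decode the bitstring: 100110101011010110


Decoding step by step:
Bits 10 -> H
Bits 0 -> F
Bits 110 -> A
Bits 10 -> H
Bits 10 -> H
Bits 110 -> A
Bits 10 -> H
Bits 110 -> A


Decoded message: HFAHHAHA


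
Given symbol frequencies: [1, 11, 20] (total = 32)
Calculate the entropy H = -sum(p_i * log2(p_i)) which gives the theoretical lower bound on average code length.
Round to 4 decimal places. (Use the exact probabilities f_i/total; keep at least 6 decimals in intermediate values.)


Per-symbol terms -p_i * log2(p_i) with p_i = f_i/32:
  p = 1/32 = 0.031250: log2(p) = -5.000000, -p*log2(p) = 0.156250
  p = 11/32 = 0.343750: log2(p) = -1.540568, -p*log2(p) = 0.529570
  p = 20/32 = 0.625000: log2(p) = -0.678072, -p*log2(p) = 0.423795
H = 0.156250 + 0.529570 + 0.423795 = 1.109615

H = 1.1096 bits/symbol


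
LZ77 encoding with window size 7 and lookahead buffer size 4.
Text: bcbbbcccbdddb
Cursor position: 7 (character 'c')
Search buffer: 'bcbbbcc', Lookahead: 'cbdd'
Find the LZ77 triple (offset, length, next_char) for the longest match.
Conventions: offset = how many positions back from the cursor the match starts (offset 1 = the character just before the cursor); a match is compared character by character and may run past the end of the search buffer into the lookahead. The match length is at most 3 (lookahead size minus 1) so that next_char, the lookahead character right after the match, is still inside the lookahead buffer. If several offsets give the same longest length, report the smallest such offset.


Try each offset into the search buffer:
  offset=1 (pos 6, char 'c'): match length 1
  offset=2 (pos 5, char 'c'): match length 1
  offset=3 (pos 4, char 'b'): match length 0
  offset=4 (pos 3, char 'b'): match length 0
  offset=5 (pos 2, char 'b'): match length 0
  offset=6 (pos 1, char 'c'): match length 2
  offset=7 (pos 0, char 'b'): match length 0
Longest match has length 2 at offset 6.
next_char = character at position 7 + 2 = 9 -> 'd'

Best match: offset=6, length=2 (matching 'cb' starting at position 1)
LZ77 triple: (6, 2, 'd')


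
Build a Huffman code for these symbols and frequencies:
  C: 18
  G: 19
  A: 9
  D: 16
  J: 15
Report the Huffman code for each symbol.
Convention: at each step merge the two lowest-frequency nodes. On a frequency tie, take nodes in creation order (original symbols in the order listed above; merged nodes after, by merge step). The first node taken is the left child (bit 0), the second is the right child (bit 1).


Huffman tree construction:
Step 1: Merge A(9) + J(15) = 24
Step 2: Merge D(16) + C(18) = 34
Step 3: Merge G(19) + (A+J)(24) = 43
Step 4: Merge (D+C)(34) + (G+(A+J))(43) = 77
Read each symbol's code off the tree from the root (left child = 0, right child = 1).

Codes:
  C: 01 (length 2)
  G: 10 (length 2)
  A: 110 (length 3)
  D: 00 (length 2)
  J: 111 (length 3)
Average code length: 178/77 = 2.3117 bits/symbol


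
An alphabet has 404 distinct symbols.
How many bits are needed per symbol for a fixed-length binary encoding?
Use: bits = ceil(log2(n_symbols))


log2(404) = 8.6582
Bracket: 2^8 = 256 < 404 <= 2^9 = 512
So ceil(log2(404)) = 9

bits = ceil(log2(404)) = ceil(8.6582) = 9 bits


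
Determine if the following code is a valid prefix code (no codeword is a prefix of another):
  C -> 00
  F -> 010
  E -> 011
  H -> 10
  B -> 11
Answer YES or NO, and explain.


Checking each pair (does one codeword prefix another?):
  C='00' vs F='010': no prefix
  C='00' vs E='011': no prefix
  C='00' vs H='10': no prefix
  C='00' vs B='11': no prefix
  F='010' vs C='00': no prefix
  F='010' vs E='011': no prefix
  F='010' vs H='10': no prefix
  F='010' vs B='11': no prefix
  E='011' vs C='00': no prefix
  E='011' vs F='010': no prefix
  E='011' vs H='10': no prefix
  E='011' vs B='11': no prefix
  H='10' vs C='00': no prefix
  H='10' vs F='010': no prefix
  H='10' vs E='011': no prefix
  H='10' vs B='11': no prefix
  B='11' vs C='00': no prefix
  B='11' vs F='010': no prefix
  B='11' vs E='011': no prefix
  B='11' vs H='10': no prefix
No violation found over all pairs.

YES -- this is a valid prefix code. No codeword is a prefix of any other codeword.


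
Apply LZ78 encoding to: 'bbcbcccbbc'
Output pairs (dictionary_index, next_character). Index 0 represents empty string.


LZ78 encoding steps:
Dictionary: {0: ''}
Step 1: w='' (idx 0), next='b' -> output (0, 'b'), add 'b' as idx 1
Step 2: w='b' (idx 1), next='c' -> output (1, 'c'), add 'bc' as idx 2
Step 3: w='bc' (idx 2), next='c' -> output (2, 'c'), add 'bcc' as idx 3
Step 4: w='' (idx 0), next='c' -> output (0, 'c'), add 'c' as idx 4
Step 5: w='b' (idx 1), next='b' -> output (1, 'b'), add 'bb' as idx 5
Step 6: w='c' (idx 4), end of input -> output (4, '')


Encoded: [(0, 'b'), (1, 'c'), (2, 'c'), (0, 'c'), (1, 'b'), (4, '')]


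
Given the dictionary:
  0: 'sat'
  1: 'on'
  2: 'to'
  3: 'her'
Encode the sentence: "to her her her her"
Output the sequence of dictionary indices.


Look up each word in the dictionary:
  'to' -> 2
  'her' -> 3
  'her' -> 3
  'her' -> 3
  'her' -> 3

Encoded: [2, 3, 3, 3, 3]


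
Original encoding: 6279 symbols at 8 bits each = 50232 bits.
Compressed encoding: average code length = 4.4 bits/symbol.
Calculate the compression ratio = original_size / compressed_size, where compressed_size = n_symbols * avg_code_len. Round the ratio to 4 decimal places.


original_size = n_symbols * orig_bits = 6279 * 8 = 50232 bits
compressed_size = n_symbols * avg_code_len = 6279 * 4.4 = 27627.6 bits
ratio = original_size / compressed_size = 50232 / 27627.6 = 1.8182

Compression ratio = 1.8182


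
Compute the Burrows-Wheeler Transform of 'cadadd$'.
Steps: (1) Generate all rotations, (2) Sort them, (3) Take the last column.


Rotations (sorted):
  0: $cadadd -> last char: d
  1: adadd$c -> last char: c
  2: add$cad -> last char: d
  3: cadadd$ -> last char: $
  4: d$cadad -> last char: d
  5: dadd$ca -> last char: a
  6: dd$cada -> last char: a


BWT = dcd$daa


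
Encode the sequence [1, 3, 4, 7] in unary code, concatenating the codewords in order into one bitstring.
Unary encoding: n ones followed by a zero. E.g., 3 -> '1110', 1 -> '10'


Encode each number as n ones followed by a terminating 0:
  1 -> 10 (2 bits)
  3 -> 1110 (4 bits)
  4 -> 11110 (5 bits)
  7 -> 11111110 (8 bits)
Total length = 2 + 4 + 5 + 8 = 19 bits.

Unary([1, 3, 4, 7]) = 1011101111011111110 (19 bits)


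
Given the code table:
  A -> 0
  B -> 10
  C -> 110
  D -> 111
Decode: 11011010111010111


Decoding:
110 -> C
110 -> C
10 -> B
111 -> D
0 -> A
10 -> B
111 -> D


Result: CCBDABD


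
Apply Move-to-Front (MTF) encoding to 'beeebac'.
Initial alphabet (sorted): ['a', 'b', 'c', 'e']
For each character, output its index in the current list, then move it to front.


MTF encoding:
'b': index 1 in ['a', 'b', 'c', 'e'] -> ['b', 'a', 'c', 'e']
'e': index 3 in ['b', 'a', 'c', 'e'] -> ['e', 'b', 'a', 'c']
'e': index 0 in ['e', 'b', 'a', 'c'] -> ['e', 'b', 'a', 'c']
'e': index 0 in ['e', 'b', 'a', 'c'] -> ['e', 'b', 'a', 'c']
'b': index 1 in ['e', 'b', 'a', 'c'] -> ['b', 'e', 'a', 'c']
'a': index 2 in ['b', 'e', 'a', 'c'] -> ['a', 'b', 'e', 'c']
'c': index 3 in ['a', 'b', 'e', 'c'] -> ['c', 'a', 'b', 'e']


Output: [1, 3, 0, 0, 1, 2, 3]


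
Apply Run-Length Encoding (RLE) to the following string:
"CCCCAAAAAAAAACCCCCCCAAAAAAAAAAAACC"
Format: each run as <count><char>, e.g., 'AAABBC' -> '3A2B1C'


Scanning runs left to right:
  i=0: run of 'C' x 4 -> '4C'
  i=4: run of 'A' x 9 -> '9A'
  i=13: run of 'C' x 7 -> '7C'
  i=20: run of 'A' x 12 -> '12A'
  i=32: run of 'C' x 2 -> '2C'

RLE = 4C9A7C12A2C


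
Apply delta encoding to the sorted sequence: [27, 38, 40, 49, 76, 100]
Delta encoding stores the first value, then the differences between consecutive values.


First value: 27
Deltas:
  38 - 27 = 11
  40 - 38 = 2
  49 - 40 = 9
  76 - 49 = 27
  100 - 76 = 24


Delta encoded: [27, 11, 2, 9, 27, 24]


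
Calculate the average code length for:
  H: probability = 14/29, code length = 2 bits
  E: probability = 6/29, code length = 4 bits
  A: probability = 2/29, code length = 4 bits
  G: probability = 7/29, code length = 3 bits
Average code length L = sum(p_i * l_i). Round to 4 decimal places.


Weighted contributions p_i * l_i:
  H: (14/29) * 2 = 28/29
  E: (6/29) * 4 = 24/29
  A: (2/29) * 4 = 8/29
  G: (7/29) * 3 = 21/29
Sum = (28 + 24 + 8 + 21)/29 = 81/29

L = 81/29 = 2.7931 bits/symbol


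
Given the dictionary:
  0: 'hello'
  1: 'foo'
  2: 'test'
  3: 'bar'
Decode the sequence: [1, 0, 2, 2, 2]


Look up each index in the dictionary:
  1 -> 'foo'
  0 -> 'hello'
  2 -> 'test'
  2 -> 'test'
  2 -> 'test'

Decoded: "foo hello test test test"


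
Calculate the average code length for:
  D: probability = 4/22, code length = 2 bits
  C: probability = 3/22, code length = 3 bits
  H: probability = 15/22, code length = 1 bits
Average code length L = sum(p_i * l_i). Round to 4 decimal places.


Weighted contributions p_i * l_i:
  D: (4/22) * 2 = 8/22
  C: (3/22) * 3 = 9/22
  H: (15/22) * 1 = 15/22
Sum = (8 + 9 + 15)/22 = 32/22

L = 32/22 = 1.4545 bits/symbol


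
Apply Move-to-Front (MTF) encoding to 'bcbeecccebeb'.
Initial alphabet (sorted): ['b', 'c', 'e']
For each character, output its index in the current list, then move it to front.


MTF encoding:
'b': index 0 in ['b', 'c', 'e'] -> ['b', 'c', 'e']
'c': index 1 in ['b', 'c', 'e'] -> ['c', 'b', 'e']
'b': index 1 in ['c', 'b', 'e'] -> ['b', 'c', 'e']
'e': index 2 in ['b', 'c', 'e'] -> ['e', 'b', 'c']
'e': index 0 in ['e', 'b', 'c'] -> ['e', 'b', 'c']
'c': index 2 in ['e', 'b', 'c'] -> ['c', 'e', 'b']
'c': index 0 in ['c', 'e', 'b'] -> ['c', 'e', 'b']
'c': index 0 in ['c', 'e', 'b'] -> ['c', 'e', 'b']
'e': index 1 in ['c', 'e', 'b'] -> ['e', 'c', 'b']
'b': index 2 in ['e', 'c', 'b'] -> ['b', 'e', 'c']
'e': index 1 in ['b', 'e', 'c'] -> ['e', 'b', 'c']
'b': index 1 in ['e', 'b', 'c'] -> ['b', 'e', 'c']


Output: [0, 1, 1, 2, 0, 2, 0, 0, 1, 2, 1, 1]


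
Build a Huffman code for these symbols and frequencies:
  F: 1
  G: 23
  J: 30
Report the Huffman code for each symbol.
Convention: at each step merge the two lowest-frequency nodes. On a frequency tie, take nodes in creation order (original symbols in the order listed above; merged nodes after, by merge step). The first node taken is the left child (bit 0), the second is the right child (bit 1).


Huffman tree construction:
Step 1: Merge F(1) + G(23) = 24
Step 2: Merge (F+G)(24) + J(30) = 54
Read each symbol's code off the tree from the root (left child = 0, right child = 1).

Codes:
  F: 00 (length 2)
  G: 01 (length 2)
  J: 1 (length 1)
Average code length: 78/54 = 1.4444 bits/symbol


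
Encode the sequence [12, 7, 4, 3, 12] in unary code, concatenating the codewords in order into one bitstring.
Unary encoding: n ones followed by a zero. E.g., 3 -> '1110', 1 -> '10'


Encode each number as n ones followed by a terminating 0:
  12 -> 1111111111110 (13 bits)
  7 -> 11111110 (8 bits)
  4 -> 11110 (5 bits)
  3 -> 1110 (4 bits)
  12 -> 1111111111110 (13 bits)
Total length = 13 + 8 + 5 + 4 + 13 = 43 bits.

Unary([12, 7, 4, 3, 12]) = 1111111111110111111101111011101111111111110 (43 bits)


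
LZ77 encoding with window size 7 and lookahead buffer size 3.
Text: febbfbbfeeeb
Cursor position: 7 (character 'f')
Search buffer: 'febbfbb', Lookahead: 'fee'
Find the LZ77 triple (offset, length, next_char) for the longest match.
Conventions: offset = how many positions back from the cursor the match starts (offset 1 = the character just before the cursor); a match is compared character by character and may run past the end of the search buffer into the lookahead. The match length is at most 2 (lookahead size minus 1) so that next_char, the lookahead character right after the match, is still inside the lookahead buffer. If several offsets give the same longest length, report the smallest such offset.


Try each offset into the search buffer:
  offset=1 (pos 6, char 'b'): match length 0
  offset=2 (pos 5, char 'b'): match length 0
  offset=3 (pos 4, char 'f'): match length 1
  offset=4 (pos 3, char 'b'): match length 0
  offset=5 (pos 2, char 'b'): match length 0
  offset=6 (pos 1, char 'e'): match length 0
  offset=7 (pos 0, char 'f'): match length 2
Longest match has length 2 at offset 7.
next_char = character at position 7 + 2 = 9 -> 'e'

Best match: offset=7, length=2 (matching 'fe' starting at position 0)
LZ77 triple: (7, 2, 'e')
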